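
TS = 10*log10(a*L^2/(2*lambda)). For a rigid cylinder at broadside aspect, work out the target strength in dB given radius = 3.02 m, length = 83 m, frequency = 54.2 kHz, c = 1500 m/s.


55.75 dB


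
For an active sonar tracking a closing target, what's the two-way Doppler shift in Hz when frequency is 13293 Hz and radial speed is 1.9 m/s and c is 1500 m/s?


fd = 2*f*v/c = 2 * 13293 * 1.9 / 1500 = 33.68

33.68 Hz


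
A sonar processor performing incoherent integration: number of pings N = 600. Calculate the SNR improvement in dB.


Gain = 5*log10(600) = 13.89

13.89 dB


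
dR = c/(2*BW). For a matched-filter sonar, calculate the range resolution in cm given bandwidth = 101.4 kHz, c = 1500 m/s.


dR = c/(2*BW) = 1500 / (2 * 101.4e3) = 0.0074 m = 0.74 cm

0.74 cm


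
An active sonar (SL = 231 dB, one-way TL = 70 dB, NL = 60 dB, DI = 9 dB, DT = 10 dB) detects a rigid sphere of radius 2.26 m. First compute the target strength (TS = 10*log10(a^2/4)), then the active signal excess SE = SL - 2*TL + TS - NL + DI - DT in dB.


Step 1: TS = 10*log10(2.26^2/4) = 1.06 dB
Step 2: SE = SL - 2*TL + TS - NL + DI - DT = 231 - 2*70 + (1.06) - 60 + 9 - 10 = 31.06

31.06 dB


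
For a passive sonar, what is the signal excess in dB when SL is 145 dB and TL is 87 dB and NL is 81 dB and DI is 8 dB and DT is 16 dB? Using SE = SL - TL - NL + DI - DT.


-31 dB


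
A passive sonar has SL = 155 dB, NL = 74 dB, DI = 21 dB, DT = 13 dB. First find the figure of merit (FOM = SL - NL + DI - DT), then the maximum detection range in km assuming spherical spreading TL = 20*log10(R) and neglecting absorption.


Step 1: FOM = SL - NL + DI - DT = 155 - 74 + 21 - 13 = 89 dB
Step 2: at max range FOM = TL = 20*log10(R), so R = 10^(89/20) = 28183.83 m = 28.18 km

28.18 km


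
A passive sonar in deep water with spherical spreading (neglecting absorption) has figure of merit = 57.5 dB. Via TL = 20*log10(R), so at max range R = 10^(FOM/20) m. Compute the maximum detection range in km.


0.75 km


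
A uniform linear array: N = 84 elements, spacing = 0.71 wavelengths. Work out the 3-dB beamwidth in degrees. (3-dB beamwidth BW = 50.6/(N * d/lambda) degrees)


BW = 50.6 / (84 * 0.71) = 50.6 / 59.64 = 0.85

0.85 deg


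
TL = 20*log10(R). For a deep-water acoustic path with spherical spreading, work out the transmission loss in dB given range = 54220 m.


TL = 20*log10(54220) = 94.68

94.68 dB


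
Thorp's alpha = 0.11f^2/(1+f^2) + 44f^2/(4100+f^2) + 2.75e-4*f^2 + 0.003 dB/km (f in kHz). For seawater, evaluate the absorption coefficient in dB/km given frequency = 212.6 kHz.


52.883 dB/km


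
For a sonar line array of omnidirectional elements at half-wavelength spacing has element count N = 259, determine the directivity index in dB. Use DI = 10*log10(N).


DI = 10*log10(259) = 24.13

24.13 dB


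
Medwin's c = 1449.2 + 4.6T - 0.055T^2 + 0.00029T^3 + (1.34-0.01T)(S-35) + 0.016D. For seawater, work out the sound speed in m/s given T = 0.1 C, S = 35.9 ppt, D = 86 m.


c = 1449.2 + 4.6*0.1 - 0.055*0.1^2 + 0.00029*0.1^3 + (1.34 - 0.01*0.1)*(35.9 - 35) + 0.016*86 = 1452.24

1452.24 m/s


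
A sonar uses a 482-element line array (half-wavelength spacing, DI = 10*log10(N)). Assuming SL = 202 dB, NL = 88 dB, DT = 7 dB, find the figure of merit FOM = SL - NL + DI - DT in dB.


Step 1: DI = 10*log10(482) = 26.83 dB
Step 2: FOM = SL - NL + DI - DT = 202 - 88 + 26.83 - 7 = 133.83

133.83 dB


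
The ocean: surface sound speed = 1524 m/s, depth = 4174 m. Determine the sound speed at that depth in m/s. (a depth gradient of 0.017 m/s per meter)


c = 1524 + 0.017 * 4174 = 1594.958

1594.958 m/s


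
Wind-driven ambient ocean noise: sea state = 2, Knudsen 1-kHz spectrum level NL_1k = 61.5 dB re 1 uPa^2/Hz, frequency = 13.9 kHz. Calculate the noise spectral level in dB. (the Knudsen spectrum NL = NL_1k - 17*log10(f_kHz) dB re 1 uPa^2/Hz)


NL = NL_1k - 17*log10(f_kHz) = 61.5 - 17*log10(13.9) = 61.5 - (19.43) = 42.07

42.07 dB


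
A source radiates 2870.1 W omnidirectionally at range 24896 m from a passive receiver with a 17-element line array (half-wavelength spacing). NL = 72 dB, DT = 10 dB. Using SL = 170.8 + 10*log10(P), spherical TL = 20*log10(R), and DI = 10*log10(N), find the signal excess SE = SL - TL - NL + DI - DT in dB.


Step 1: SL = 170.8 + 10*log10(2870.1) = 205.38 dB
Step 2: TL = 20*log10(24896) = 87.92 dB
Step 3: DI = 10*log10(17) = 12.3 dB
Step 4: SE = SL - TL - NL + DI - DT = 205.38 - 87.92 - 72 + 12.3 - 10 = 47.76

47.76 dB


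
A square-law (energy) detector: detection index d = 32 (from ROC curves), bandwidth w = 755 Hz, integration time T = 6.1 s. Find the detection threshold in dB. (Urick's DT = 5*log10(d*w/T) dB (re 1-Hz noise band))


DT = 5*log10(d*w/T) = 5*log10(32 * 755 / 6.1) = 5*log10(3960.66) = 17.99

17.99 dB


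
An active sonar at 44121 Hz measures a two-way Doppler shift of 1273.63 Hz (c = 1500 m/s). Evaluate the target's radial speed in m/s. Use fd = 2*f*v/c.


From fd = 2*f*v/c, v = c*fd/(2*f) = 1500 * 1273.63 / (2*44121) = 21.65

21.65 m/s


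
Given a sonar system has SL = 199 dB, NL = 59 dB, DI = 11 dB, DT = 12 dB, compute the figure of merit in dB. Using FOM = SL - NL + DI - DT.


FOM = SL - NL + DI - DT = 199 - 59 + 11 - 12 = 139

139 dB


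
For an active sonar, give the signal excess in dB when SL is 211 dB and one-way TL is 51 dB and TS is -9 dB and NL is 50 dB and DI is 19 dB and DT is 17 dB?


52 dB


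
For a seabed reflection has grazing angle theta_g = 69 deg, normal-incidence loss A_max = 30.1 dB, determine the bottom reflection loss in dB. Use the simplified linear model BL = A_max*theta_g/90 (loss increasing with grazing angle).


23.08 dB


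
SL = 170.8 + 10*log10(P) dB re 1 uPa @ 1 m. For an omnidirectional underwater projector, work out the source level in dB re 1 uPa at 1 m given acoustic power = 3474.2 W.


SL = 170.8 + 10*log10(3474.2) = 170.8 + 35.41 = 206.21

206.21 dB


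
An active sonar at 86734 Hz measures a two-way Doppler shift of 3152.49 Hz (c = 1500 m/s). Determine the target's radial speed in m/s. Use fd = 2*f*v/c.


27.26 m/s


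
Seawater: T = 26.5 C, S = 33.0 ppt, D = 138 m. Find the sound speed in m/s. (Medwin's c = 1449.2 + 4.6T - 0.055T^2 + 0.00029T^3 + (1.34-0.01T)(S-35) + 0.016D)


c = 1449.2 + 4.6*26.5 - 0.055*26.5^2 + 0.00029*26.5^3 + (1.34 - 0.01*26.5)*(33.0 - 35) + 0.016*138 = 1537.93

1537.93 m/s


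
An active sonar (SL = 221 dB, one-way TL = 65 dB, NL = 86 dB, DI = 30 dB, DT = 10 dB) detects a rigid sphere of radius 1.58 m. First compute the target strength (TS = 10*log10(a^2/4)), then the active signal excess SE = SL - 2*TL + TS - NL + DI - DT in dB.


Step 1: TS = 10*log10(1.58^2/4) = -2.05 dB
Step 2: SE = SL - 2*TL + TS - NL + DI - DT = 221 - 2*65 + (-2.05) - 86 + 30 - 10 = 22.95

22.95 dB


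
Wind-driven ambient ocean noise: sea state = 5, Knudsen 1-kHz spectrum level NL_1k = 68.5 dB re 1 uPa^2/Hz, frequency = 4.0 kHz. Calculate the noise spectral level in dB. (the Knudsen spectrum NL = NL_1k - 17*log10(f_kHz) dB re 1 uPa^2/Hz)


NL = NL_1k - 17*log10(f_kHz) = 68.5 - 17*log10(4.0) = 68.5 - (10.24) = 58.26

58.26 dB


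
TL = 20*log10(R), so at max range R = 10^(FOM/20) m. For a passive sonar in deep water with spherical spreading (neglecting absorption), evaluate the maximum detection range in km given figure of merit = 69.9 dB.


At max range FOM = TL, so 20*log10(R) = 69.9
R = 10^(69.9/20) = 3126.08 m = 3.13 km

3.13 km


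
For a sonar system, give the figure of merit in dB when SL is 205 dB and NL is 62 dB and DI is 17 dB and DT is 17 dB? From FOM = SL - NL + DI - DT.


143 dB


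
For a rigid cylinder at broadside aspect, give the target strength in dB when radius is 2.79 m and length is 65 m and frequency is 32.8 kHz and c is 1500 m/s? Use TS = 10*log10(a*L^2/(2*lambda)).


51.1 dB


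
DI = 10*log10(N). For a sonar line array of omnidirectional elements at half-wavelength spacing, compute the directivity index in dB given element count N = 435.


DI = 10*log10(435) = 26.38

26.38 dB


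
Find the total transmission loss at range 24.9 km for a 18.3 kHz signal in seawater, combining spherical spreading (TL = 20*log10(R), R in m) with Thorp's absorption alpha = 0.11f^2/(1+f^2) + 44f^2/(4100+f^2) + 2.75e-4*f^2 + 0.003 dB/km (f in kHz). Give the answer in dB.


Step 1 (Thorp): alpha = 0.11*334.89/(1+334.89) + 44*334.89/(4100+334.89) + 2.75e-4*334.89 + 0.003 = 3.5273 dB/km
Step 2: TL_spread = 20*log10(24900) = 87.92 dB
Step 3: TL_abs = alpha*R = 3.5273 * 24.9 = 87.83 dB
Step 4: TL_total = 87.92 + 87.83 = 175.75

175.75 dB


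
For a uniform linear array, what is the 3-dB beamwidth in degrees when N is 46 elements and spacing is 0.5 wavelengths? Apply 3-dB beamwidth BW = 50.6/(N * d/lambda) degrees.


BW = 50.6 / (46 * 0.5) = 50.6 / 23.0 = 2.2

2.2 deg


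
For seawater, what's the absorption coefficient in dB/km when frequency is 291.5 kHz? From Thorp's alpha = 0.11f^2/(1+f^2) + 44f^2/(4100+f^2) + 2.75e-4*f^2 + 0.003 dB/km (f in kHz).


f^2 = 84972.25
alpha = 0.11*84972.25/(1+84972.25) + 44*84972.25/(4100+84972.25) + 2.75e-4*84972.25 + 0.003 = 65.455

65.455 dB/km


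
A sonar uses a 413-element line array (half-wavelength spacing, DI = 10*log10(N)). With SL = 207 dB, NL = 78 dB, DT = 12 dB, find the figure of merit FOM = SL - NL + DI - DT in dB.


Step 1: DI = 10*log10(413) = 26.16 dB
Step 2: FOM = SL - NL + DI - DT = 207 - 78 + 26.16 - 12 = 143.16

143.16 dB


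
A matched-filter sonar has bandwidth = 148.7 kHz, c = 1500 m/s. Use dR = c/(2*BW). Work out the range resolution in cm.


dR = c/(2*BW) = 1500 / (2 * 148.7e3) = 0.005 m = 0.5 cm

0.5 cm


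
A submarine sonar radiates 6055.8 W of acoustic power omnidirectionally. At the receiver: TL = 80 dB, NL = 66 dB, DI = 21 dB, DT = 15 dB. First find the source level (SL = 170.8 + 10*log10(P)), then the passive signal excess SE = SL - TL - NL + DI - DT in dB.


Step 1: SL = 170.8 + 10*log10(6055.8) = 208.62 dB
Step 2: SE = SL - TL - NL + DI - DT = 208.62 - 80 - 66 + 21 - 15 = 68.62

68.62 dB


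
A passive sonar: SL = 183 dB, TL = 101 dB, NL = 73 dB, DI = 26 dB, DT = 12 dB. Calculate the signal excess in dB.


23 dB


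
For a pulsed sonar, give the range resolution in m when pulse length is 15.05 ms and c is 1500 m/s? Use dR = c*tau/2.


dR = c*tau/2 = 1500 * 15.05e-3 / 2 = 11.2875

11.2875 m


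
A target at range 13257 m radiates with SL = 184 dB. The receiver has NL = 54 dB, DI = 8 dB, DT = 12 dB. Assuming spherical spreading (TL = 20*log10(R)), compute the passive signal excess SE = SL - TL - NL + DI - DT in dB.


Step 1: TL = 20*log10(13257) = 82.45 dB
Step 2: SE = 184 - 82.45 - 54 + 8 - 12 = 43.55

43.55 dB


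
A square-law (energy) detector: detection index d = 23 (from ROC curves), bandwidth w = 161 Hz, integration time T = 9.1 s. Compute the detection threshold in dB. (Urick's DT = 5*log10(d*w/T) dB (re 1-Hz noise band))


13.05 dB


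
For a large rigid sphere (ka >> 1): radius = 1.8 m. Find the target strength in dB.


-0.92 dB


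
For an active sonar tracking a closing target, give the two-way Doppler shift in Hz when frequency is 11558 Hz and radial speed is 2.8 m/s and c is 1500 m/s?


fd = 2*f*v/c = 2 * 11558 * 2.8 / 1500 = 43.15

43.15 Hz


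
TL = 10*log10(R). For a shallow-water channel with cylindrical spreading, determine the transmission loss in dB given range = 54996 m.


TL = 10*log10(54996) = 47.4

47.4 dB


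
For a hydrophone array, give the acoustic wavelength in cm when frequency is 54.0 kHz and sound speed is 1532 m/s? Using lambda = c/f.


lambda = c/f = 1532 / 54000 = 0.0284 m = 2.84 cm

2.84 cm


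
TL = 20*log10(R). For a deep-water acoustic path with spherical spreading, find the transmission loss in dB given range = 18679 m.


85.43 dB


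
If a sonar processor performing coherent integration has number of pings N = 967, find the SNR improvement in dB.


29.85 dB


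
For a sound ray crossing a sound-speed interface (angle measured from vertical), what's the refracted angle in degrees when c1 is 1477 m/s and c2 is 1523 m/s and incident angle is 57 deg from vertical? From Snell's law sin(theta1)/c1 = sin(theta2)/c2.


sin(theta2) = (c2/c1)*sin(theta1) = (1523/1477)*sin(57 deg) = 0.86479
theta2 = arcsin(0.86479) = 59.86

59.86 deg


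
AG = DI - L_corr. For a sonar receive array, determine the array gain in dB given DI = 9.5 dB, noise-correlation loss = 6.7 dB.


AG = DI - L_corr = 9.5 - 6.7 = 2.8

2.8 dB


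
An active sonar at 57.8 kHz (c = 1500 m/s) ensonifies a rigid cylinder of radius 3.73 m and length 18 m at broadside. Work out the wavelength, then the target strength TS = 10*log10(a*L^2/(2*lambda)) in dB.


Step 1: lambda = c/f = 1500/57800 = 0.02595 m
Step 2: TS = 10*log10(a*L^2/(2*lambda)) = 10*log10(3.73*18^2/(2*0.02595)) = 43.67

43.67 dB


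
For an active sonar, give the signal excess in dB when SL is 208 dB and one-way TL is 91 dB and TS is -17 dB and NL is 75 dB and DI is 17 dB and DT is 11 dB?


SE = SL - 2*TL + TS - NL + DI - DT = 208 - 2*91 + (-17) - 75 + 17 - 11 = -60

-60 dB


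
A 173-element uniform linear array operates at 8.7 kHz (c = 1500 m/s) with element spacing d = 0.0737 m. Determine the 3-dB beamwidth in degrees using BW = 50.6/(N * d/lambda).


0.68 deg


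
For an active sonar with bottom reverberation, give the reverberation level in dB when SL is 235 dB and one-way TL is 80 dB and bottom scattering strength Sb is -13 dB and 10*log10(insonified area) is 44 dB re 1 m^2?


RL = SL - 2*TL + Sb + 10*log10(A) = 235 - 2*80 + (-13) + 44 = 106

106 dB


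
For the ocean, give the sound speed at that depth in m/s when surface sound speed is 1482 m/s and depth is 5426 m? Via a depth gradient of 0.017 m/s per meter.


c = 1482 + 0.017 * 5426 = 1574.242

1574.242 m/s


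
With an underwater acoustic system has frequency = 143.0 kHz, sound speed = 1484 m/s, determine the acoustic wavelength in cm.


lambda = c/f = 1484 / 143000 = 0.0104 m = 1.04 cm

1.04 cm


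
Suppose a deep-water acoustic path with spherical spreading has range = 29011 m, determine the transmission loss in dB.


89.25 dB


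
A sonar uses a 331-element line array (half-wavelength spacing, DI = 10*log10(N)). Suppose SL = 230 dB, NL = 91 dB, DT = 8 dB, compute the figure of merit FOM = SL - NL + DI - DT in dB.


Step 1: DI = 10*log10(331) = 25.2 dB
Step 2: FOM = SL - NL + DI - DT = 230 - 91 + 25.2 - 8 = 156.2

156.2 dB


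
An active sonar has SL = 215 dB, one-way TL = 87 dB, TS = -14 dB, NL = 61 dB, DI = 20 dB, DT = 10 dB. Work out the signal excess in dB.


-24 dB


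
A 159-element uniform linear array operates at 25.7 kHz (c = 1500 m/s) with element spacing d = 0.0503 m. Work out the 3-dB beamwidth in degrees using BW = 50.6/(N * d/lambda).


Step 1: lambda = 1500/25700 = 0.05837 m
Step 2: d/lambda = 0.0503/0.05837 = 0.8617
Step 3: BW = 50.6/(N * d/lambda) = 50.6/(159 * 0.8617) = 0.37

0.37 deg


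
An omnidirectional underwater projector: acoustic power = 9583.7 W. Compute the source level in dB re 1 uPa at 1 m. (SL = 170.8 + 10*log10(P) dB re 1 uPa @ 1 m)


SL = 170.8 + 10*log10(9583.7) = 170.8 + 39.82 = 210.62

210.62 dB


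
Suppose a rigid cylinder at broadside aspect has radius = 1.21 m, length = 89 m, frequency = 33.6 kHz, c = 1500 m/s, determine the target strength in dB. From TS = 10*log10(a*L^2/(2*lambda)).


lambda = 1500/33600 = 0.04464 m
TS = 10*log10(1.21*89^2/(2*0.04464)) = 50.31

50.31 dB


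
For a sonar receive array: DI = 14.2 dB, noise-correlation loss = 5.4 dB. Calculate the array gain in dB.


AG = DI - L_corr = 14.2 - 5.4 = 8.8

8.8 dB


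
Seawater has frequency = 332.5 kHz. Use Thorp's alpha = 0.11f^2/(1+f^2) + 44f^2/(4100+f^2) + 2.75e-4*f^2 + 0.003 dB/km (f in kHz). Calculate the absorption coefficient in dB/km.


f^2 = 110556.25
alpha = 0.11*110556.25/(1+110556.25) + 44*110556.25/(4100+110556.25) + 2.75e-4*110556.25 + 0.003 = 72.943

72.943 dB/km


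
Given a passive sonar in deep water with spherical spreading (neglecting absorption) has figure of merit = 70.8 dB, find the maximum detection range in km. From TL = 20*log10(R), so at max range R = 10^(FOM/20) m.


3.47 km


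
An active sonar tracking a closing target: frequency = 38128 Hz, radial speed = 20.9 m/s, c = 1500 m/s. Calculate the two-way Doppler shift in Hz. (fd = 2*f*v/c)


fd = 2*f*v/c = 2 * 38128 * 20.9 / 1500 = 1062.5

1062.5 Hz


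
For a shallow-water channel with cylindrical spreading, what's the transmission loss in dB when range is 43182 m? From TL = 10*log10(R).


TL = 10*log10(43182) = 46.35

46.35 dB


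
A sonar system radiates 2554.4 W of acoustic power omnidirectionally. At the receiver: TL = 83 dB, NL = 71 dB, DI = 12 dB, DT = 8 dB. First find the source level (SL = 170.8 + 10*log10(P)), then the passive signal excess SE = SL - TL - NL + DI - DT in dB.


Step 1: SL = 170.8 + 10*log10(2554.4) = 204.87 dB
Step 2: SE = SL - TL - NL + DI - DT = 204.87 - 83 - 71 + 12 - 8 = 54.87

54.87 dB


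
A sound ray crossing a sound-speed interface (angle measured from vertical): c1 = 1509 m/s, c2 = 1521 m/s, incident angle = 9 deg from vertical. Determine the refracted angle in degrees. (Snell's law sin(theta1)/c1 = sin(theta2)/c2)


9.07 deg


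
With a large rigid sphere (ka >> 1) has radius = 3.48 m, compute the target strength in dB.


TS = 10*log10(3.48^2 / 4) = 10*log10(3.0276) = 4.81

4.81 dB


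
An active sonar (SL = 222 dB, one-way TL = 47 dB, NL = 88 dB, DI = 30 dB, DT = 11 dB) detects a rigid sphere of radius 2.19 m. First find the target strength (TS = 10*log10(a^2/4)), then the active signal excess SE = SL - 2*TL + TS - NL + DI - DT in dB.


Step 1: TS = 10*log10(2.19^2/4) = 0.79 dB
Step 2: SE = SL - 2*TL + TS - NL + DI - DT = 222 - 2*47 + (0.79) - 88 + 30 - 11 = 59.79

59.79 dB


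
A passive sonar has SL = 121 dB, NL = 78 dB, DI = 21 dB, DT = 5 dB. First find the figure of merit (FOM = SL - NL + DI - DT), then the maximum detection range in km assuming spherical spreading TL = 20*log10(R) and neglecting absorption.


Step 1: FOM = SL - NL + DI - DT = 121 - 78 + 21 - 5 = 59 dB
Step 2: at max range FOM = TL = 20*log10(R), so R = 10^(59/20) = 891.25 m = 0.89 km

0.89 km


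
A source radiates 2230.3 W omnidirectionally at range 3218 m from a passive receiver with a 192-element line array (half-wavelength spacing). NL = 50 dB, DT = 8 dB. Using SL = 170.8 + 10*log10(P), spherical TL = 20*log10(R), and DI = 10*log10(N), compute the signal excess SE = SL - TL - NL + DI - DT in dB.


Step 1: SL = 170.8 + 10*log10(2230.3) = 204.28 dB
Step 2: TL = 20*log10(3218) = 70.15 dB
Step 3: DI = 10*log10(192) = 22.83 dB
Step 4: SE = SL - TL - NL + DI - DT = 204.28 - 70.15 - 50 + 22.83 - 8 = 98.96

98.96 dB


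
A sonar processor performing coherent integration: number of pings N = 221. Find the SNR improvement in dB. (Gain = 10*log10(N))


23.44 dB


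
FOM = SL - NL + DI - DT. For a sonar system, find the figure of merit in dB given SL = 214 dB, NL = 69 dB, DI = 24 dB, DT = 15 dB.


FOM = SL - NL + DI - DT = 214 - 69 + 24 - 15 = 154

154 dB


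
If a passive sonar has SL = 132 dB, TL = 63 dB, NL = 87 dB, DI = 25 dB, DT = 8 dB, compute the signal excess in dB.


SE = SL - TL - NL + DI - DT = 132 - 63 - 87 + 25 - 8 = -1

-1 dB


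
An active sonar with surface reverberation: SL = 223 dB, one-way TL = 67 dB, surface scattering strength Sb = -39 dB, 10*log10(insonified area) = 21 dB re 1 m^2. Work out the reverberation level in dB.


71 dB


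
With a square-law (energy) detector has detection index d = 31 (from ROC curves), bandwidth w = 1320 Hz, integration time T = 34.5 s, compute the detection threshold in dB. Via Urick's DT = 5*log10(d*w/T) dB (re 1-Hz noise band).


DT = 5*log10(d*w/T) = 5*log10(31 * 1320 / 34.5) = 5*log10(1186.09) = 15.37

15.37 dB


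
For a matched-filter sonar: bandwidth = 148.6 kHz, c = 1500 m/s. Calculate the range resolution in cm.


0.5 cm


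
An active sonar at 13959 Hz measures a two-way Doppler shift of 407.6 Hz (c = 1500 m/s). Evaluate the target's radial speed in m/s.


21.9 m/s


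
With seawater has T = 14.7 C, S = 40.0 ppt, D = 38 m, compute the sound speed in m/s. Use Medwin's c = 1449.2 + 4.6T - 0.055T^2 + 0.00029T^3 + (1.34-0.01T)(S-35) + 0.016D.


c = 1449.2 + 4.6*14.7 - 0.055*14.7^2 + 0.00029*14.7^3 + (1.34 - 0.01*14.7)*(40.0 - 35) + 0.016*38 = 1512.43

1512.43 m/s


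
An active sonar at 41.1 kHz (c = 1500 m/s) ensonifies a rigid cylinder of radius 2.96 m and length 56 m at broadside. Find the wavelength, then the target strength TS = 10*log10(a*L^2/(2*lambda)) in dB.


Step 1: lambda = c/f = 1500/41100 = 0.0365 m
Step 2: TS = 10*log10(a*L^2/(2*lambda)) = 10*log10(2.96*56^2/(2*0.0365)) = 51.04

51.04 dB


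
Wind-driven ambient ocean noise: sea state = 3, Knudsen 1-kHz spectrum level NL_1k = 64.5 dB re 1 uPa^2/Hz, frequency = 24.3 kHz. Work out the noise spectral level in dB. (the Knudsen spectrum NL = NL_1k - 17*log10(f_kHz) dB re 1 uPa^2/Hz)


NL = NL_1k - 17*log10(f_kHz) = 64.5 - 17*log10(24.3) = 64.5 - (23.56) = 40.94

40.94 dB


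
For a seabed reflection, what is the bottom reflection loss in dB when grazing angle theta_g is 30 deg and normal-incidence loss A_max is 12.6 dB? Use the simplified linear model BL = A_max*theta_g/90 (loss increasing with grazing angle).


BL = A_max * theta_g / 90 = 12.6 * 30 / 90 = 4.2

4.2 dB


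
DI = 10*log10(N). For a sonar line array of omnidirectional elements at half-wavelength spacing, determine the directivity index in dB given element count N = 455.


26.58 dB


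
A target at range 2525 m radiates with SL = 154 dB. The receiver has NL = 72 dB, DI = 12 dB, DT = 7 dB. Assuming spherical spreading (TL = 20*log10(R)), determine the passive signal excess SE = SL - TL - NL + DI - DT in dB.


18.95 dB


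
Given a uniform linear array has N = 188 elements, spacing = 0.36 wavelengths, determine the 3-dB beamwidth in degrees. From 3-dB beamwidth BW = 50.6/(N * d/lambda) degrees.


BW = 50.6 / (188 * 0.36) = 50.6 / 67.68 = 0.75

0.75 deg


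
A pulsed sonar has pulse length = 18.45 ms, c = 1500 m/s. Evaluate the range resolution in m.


dR = c*tau/2 = 1500 * 18.45e-3 / 2 = 13.8375

13.8375 m


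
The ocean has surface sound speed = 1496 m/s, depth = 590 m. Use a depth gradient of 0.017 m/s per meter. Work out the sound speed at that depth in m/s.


c = 1496 + 0.017 * 590 = 1506.03

1506.03 m/s


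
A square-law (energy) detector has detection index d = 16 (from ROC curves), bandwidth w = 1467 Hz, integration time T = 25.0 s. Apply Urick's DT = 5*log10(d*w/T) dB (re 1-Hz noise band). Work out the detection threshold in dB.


DT = 5*log10(d*w/T) = 5*log10(16 * 1467 / 25.0) = 5*log10(938.88) = 14.86

14.86 dB


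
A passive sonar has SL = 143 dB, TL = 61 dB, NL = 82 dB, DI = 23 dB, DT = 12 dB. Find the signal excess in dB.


SE = SL - TL - NL + DI - DT = 143 - 61 - 82 + 23 - 12 = 11

11 dB


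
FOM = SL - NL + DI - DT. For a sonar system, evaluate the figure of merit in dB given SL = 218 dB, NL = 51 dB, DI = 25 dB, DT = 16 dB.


FOM = SL - NL + DI - DT = 218 - 51 + 25 - 16 = 176

176 dB


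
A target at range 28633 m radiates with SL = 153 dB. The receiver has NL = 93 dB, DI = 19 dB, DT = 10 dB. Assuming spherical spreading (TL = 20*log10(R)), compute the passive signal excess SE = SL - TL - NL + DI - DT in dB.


Step 1: TL = 20*log10(28633) = 89.14 dB
Step 2: SE = 153 - 89.14 - 93 + 19 - 10 = -20.14

-20.14 dB


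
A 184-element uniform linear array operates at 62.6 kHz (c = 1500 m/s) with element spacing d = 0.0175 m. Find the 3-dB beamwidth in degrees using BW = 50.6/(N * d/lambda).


0.38 deg


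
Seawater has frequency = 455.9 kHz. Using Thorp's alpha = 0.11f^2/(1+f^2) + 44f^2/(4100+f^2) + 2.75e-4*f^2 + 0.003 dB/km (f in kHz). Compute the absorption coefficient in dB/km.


f^2 = 207844.81
alpha = 0.11*207844.81/(1+207844.81) + 44*207844.81/(4100+207844.81) + 2.75e-4*207844.81 + 0.003 = 100.419

100.419 dB/km


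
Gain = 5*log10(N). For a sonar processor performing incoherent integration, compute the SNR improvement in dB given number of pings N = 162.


11.05 dB


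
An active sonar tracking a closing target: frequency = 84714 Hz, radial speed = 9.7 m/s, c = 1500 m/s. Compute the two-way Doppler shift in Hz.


fd = 2*f*v/c = 2 * 84714 * 9.7 / 1500 = 1095.63

1095.63 Hz


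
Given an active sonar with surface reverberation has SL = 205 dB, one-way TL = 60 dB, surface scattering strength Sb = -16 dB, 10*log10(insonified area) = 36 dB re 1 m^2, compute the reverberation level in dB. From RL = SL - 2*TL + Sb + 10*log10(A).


RL = SL - 2*TL + Sb + 10*log10(A) = 205 - 2*60 + (-16) + 36 = 105

105 dB


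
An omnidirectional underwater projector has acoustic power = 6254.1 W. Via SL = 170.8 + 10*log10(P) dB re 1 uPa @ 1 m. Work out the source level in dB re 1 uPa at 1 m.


208.76 dB


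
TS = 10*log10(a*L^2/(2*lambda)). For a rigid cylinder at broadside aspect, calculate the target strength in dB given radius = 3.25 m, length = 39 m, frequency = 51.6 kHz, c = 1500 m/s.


lambda = 1500/51600 = 0.02907 m
TS = 10*log10(3.25*39^2/(2*0.02907)) = 49.3

49.3 dB


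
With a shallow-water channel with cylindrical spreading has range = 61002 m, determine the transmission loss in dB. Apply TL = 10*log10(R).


TL = 10*log10(61002) = 47.85

47.85 dB


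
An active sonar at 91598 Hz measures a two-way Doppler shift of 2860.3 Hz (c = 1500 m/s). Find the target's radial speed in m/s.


From fd = 2*f*v/c, v = c*fd/(2*f) = 1500 * 2860.3 / (2*91598) = 23.42

23.42 m/s


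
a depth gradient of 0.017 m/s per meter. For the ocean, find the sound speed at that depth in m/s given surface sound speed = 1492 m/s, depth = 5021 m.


c = 1492 + 0.017 * 5021 = 1577.357

1577.357 m/s


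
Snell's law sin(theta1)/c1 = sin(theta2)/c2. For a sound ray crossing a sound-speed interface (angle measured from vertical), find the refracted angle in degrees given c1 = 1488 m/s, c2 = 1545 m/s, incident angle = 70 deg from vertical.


sin(theta2) = (c2/c1)*sin(theta1) = (1545/1488)*sin(70 deg) = 0.97569
theta2 = arcsin(0.97569) = 77.34

77.34 deg


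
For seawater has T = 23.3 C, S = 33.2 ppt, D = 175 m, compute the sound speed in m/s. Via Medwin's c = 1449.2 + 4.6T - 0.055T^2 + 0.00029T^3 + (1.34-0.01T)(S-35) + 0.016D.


c = 1449.2 + 4.6*23.3 - 0.055*23.3^2 + 0.00029*23.3^3 + (1.34 - 0.01*23.3)*(33.2 - 35) + 0.016*175 = 1531.0

1531.0 m/s


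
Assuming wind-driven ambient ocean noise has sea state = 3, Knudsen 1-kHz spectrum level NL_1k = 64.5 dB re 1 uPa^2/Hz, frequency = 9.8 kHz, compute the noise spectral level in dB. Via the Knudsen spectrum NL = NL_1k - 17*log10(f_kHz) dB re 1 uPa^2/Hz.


NL = NL_1k - 17*log10(f_kHz) = 64.5 - 17*log10(9.8) = 64.5 - (16.85) = 47.65

47.65 dB


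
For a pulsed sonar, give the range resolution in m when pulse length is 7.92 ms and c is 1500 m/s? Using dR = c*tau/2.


dR = c*tau/2 = 1500 * 7.92e-3 / 2 = 5.94

5.94 m


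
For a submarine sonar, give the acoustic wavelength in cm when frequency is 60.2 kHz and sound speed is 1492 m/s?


lambda = c/f = 1492 / 60200 = 0.0248 m = 2.48 cm

2.48 cm


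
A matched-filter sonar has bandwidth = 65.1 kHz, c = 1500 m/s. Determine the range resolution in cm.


1.15 cm


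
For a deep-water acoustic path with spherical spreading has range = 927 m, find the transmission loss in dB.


59.34 dB


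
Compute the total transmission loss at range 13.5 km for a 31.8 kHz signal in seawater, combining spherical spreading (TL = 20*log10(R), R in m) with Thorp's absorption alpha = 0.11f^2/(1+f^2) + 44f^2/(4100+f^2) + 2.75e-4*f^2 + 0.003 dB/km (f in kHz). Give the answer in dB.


Step 1 (Thorp): alpha = 0.11*1011.24/(1+1011.24) + 44*1011.24/(4100+1011.24) + 2.75e-4*1011.24 + 0.003 = 9.0962 dB/km
Step 2: TL_spread = 20*log10(13500) = 82.61 dB
Step 3: TL_abs = alpha*R = 9.0962 * 13.5 = 122.8 dB
Step 4: TL_total = 82.61 + 122.8 = 205.41

205.41 dB


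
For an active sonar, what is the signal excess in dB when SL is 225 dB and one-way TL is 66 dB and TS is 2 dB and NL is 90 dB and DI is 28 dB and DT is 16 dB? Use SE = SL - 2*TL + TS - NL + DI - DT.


17 dB


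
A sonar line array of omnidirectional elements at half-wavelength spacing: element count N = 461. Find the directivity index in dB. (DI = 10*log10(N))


26.64 dB


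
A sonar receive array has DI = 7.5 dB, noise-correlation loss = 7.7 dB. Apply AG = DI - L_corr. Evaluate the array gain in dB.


AG = DI - L_corr = 7.5 - 7.7 = -0.2

-0.2 dB


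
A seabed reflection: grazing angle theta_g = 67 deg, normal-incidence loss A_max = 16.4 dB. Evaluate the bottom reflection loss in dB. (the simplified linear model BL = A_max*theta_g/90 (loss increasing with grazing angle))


12.21 dB


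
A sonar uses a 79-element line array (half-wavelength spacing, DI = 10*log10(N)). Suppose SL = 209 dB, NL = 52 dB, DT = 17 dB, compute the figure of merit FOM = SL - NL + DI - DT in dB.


Step 1: DI = 10*log10(79) = 18.98 dB
Step 2: FOM = SL - NL + DI - DT = 209 - 52 + 18.98 - 17 = 158.98

158.98 dB


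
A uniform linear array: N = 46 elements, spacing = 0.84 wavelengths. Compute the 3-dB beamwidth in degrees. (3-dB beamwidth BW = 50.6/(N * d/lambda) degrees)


BW = 50.6 / (46 * 0.84) = 50.6 / 38.64 = 1.31

1.31 deg


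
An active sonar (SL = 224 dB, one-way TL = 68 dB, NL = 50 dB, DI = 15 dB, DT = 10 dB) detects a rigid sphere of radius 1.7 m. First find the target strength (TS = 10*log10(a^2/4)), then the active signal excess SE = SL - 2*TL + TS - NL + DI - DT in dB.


Step 1: TS = 10*log10(1.7^2/4) = -1.41 dB
Step 2: SE = SL - 2*TL + TS - NL + DI - DT = 224 - 2*68 + (-1.41) - 50 + 15 - 10 = 41.59

41.59 dB


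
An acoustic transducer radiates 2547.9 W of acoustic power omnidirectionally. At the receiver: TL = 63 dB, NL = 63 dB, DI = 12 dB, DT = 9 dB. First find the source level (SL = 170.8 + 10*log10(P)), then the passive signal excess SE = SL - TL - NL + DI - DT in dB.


Step 1: SL = 170.8 + 10*log10(2547.9) = 204.86 dB
Step 2: SE = SL - TL - NL + DI - DT = 204.86 - 63 - 63 + 12 - 9 = 81.86

81.86 dB


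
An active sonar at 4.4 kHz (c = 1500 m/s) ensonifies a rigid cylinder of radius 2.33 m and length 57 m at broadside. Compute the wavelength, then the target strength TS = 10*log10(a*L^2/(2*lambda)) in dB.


Step 1: lambda = c/f = 1500/4400 = 0.34091 m
Step 2: TS = 10*log10(a*L^2/(2*lambda)) = 10*log10(2.33*57^2/(2*0.34091)) = 40.45

40.45 dB


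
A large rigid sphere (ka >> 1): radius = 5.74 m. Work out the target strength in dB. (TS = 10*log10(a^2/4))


TS = 10*log10(5.74^2 / 4) = 10*log10(8.2369) = 9.16

9.16 dB


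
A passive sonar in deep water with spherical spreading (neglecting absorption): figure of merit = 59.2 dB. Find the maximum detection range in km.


0.91 km


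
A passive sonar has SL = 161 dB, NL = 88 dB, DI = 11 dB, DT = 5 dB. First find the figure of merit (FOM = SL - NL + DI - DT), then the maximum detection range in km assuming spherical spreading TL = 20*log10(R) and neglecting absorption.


Step 1: FOM = SL - NL + DI - DT = 161 - 88 + 11 - 5 = 79 dB
Step 2: at max range FOM = TL = 20*log10(R), so R = 10^(79/20) = 8912.51 m = 8.91 km

8.91 km


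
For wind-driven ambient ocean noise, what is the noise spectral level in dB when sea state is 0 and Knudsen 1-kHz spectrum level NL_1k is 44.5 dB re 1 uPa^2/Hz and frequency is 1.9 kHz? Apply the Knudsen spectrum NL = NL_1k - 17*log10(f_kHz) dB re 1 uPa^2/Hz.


NL = NL_1k - 17*log10(f_kHz) = 44.5 - 17*log10(1.9) = 44.5 - (4.74) = 39.76

39.76 dB


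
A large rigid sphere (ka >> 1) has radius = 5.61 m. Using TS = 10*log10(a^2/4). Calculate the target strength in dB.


8.96 dB


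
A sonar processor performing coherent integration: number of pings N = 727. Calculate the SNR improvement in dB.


28.62 dB


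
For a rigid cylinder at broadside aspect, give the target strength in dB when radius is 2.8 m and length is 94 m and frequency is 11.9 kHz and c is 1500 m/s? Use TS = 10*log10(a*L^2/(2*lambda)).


lambda = 1500/11900 = 0.12605 m
TS = 10*log10(2.8*94^2/(2*0.12605)) = 49.92

49.92 dB


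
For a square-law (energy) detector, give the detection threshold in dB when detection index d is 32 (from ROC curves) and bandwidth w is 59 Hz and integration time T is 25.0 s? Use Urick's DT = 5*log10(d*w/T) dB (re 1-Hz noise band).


DT = 5*log10(d*w/T) = 5*log10(32 * 59 / 25.0) = 5*log10(75.52) = 9.39

9.39 dB


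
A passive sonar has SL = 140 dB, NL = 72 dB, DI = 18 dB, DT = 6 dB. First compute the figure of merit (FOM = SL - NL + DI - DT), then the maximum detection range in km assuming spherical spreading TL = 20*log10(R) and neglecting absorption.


Step 1: FOM = SL - NL + DI - DT = 140 - 72 + 18 - 6 = 80 dB
Step 2: at max range FOM = TL = 20*log10(R), so R = 10^(80/20) = 10000.0 m = 10.0 km

10.0 km


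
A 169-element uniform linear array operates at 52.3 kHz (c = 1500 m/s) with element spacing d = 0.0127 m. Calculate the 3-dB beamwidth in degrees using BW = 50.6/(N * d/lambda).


Step 1: lambda = 1500/52300 = 0.02868 m
Step 2: d/lambda = 0.0127/0.02868 = 0.4428
Step 3: BW = 50.6/(N * d/lambda) = 50.6/(169 * 0.4428) = 0.68

0.68 deg


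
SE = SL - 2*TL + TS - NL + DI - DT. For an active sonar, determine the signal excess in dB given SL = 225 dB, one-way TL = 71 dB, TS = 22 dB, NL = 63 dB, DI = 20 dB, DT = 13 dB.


49 dB


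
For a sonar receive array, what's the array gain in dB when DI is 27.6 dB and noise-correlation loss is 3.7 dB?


23.9 dB


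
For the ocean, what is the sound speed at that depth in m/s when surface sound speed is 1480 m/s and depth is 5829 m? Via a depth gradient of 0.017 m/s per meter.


1579.093 m/s


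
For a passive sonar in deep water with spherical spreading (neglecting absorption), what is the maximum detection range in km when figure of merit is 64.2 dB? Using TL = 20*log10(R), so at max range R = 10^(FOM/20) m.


At max range FOM = TL, so 20*log10(R) = 64.2
R = 10^(64.2/20) = 1621.81 m = 1.62 km

1.62 km


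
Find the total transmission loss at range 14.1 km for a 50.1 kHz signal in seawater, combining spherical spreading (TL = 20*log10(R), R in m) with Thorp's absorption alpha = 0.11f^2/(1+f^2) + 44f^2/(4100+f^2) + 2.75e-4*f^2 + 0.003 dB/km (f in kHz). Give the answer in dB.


329.89 dB


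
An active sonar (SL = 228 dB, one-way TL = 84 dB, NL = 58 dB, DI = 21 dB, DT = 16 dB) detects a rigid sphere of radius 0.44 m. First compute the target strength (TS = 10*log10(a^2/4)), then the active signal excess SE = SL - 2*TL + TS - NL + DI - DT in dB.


Step 1: TS = 10*log10(0.44^2/4) = -13.15 dB
Step 2: SE = SL - 2*TL + TS - NL + DI - DT = 228 - 2*84 + (-13.15) - 58 + 21 - 16 = -6.15

-6.15 dB


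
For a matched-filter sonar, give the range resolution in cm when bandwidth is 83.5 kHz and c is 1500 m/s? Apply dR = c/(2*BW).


0.9 cm


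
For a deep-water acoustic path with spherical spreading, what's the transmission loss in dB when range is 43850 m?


92.84 dB


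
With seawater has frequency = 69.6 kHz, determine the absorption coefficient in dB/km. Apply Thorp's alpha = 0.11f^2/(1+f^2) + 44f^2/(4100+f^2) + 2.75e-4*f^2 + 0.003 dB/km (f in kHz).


f^2 = 4844.16
alpha = 0.11*4844.16/(1+4844.16) + 44*4844.16/(4100+4844.16) + 2.75e-4*4844.16 + 0.003 = 25.276

25.276 dB/km


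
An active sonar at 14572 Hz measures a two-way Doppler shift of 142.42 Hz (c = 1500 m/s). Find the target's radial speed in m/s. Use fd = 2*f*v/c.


7.33 m/s


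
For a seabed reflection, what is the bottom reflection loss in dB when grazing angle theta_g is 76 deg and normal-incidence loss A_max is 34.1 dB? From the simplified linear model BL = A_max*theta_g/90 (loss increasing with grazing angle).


BL = A_max * theta_g / 90 = 34.1 * 76 / 90 = 28.8

28.8 dB


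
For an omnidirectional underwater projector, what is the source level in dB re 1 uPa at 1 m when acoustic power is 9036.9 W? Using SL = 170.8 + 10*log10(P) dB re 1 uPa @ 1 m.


SL = 170.8 + 10*log10(9036.9) = 170.8 + 39.56 = 210.36

210.36 dB


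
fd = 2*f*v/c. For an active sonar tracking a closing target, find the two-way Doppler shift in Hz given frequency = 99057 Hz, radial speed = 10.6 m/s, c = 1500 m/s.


fd = 2*f*v/c = 2 * 99057 * 10.6 / 1500 = 1400.01

1400.01 Hz


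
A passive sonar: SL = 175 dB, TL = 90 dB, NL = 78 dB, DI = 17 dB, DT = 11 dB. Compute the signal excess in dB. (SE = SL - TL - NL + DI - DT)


13 dB


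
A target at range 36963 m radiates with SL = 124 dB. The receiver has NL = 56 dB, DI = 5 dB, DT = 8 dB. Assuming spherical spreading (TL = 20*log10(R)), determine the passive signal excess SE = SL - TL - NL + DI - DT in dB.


-26.36 dB


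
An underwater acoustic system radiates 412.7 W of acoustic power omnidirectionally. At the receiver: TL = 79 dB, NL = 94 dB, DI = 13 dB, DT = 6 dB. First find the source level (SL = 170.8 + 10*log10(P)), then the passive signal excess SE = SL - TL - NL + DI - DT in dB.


Step 1: SL = 170.8 + 10*log10(412.7) = 196.96 dB
Step 2: SE = SL - TL - NL + DI - DT = 196.96 - 79 - 94 + 13 - 6 = 30.96

30.96 dB


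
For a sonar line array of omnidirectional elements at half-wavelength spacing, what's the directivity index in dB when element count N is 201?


DI = 10*log10(201) = 23.03

23.03 dB


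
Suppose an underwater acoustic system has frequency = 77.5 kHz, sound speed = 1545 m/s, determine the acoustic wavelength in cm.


1.99 cm


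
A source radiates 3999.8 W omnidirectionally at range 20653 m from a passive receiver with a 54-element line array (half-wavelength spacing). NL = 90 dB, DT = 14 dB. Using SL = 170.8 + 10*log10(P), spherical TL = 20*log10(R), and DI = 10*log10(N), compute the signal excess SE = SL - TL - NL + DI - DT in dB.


Step 1: SL = 170.8 + 10*log10(3999.8) = 206.82 dB
Step 2: TL = 20*log10(20653) = 86.3 dB
Step 3: DI = 10*log10(54) = 17.32 dB
Step 4: SE = SL - TL - NL + DI - DT = 206.82 - 86.3 - 90 + 17.32 - 14 = 33.84

33.84 dB


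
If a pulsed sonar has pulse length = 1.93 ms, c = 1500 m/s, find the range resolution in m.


dR = c*tau/2 = 1500 * 1.93e-3 / 2 = 1.4475

1.4475 m


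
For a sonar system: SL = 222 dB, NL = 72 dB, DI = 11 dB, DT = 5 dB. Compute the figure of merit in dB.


156 dB


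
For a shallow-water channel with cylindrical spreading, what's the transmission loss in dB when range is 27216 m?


TL = 10*log10(27216) = 44.35

44.35 dB


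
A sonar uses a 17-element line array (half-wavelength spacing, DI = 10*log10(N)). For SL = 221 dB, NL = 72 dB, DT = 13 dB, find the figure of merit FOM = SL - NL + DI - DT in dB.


148.3 dB


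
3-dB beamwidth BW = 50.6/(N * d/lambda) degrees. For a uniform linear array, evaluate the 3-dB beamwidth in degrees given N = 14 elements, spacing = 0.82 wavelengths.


BW = 50.6 / (14 * 0.82) = 50.6 / 11.48 = 4.41

4.41 deg


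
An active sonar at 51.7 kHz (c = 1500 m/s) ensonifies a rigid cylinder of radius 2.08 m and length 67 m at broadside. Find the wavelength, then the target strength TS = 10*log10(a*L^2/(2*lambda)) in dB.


Step 1: lambda = c/f = 1500/51700 = 0.02901 m
Step 2: TS = 10*log10(a*L^2/(2*lambda)) = 10*log10(2.08*67^2/(2*0.02901)) = 52.07

52.07 dB


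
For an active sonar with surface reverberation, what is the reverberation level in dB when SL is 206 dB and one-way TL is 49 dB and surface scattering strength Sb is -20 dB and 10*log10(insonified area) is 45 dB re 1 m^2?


RL = SL - 2*TL + Sb + 10*log10(A) = 206 - 2*49 + (-20) + 45 = 133

133 dB
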